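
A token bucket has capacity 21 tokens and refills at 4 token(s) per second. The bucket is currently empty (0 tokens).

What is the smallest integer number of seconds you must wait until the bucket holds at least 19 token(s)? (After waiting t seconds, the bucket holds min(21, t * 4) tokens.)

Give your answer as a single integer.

Need t * 4 >= 19, so t >= 19/4.
Smallest integer t = ceil(19/4) = 5.

Answer: 5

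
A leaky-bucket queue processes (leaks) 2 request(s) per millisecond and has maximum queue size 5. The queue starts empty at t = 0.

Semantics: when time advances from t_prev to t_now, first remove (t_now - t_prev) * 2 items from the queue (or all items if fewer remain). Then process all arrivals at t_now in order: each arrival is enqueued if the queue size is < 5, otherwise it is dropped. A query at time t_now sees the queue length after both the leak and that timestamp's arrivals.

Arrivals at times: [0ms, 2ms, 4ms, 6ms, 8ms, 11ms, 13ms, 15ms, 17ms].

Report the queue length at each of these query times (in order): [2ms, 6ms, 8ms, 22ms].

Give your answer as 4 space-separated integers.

Queue lengths at query times:
  query t=2ms: backlog = 1
  query t=6ms: backlog = 1
  query t=8ms: backlog = 1
  query t=22ms: backlog = 0

Answer: 1 1 1 0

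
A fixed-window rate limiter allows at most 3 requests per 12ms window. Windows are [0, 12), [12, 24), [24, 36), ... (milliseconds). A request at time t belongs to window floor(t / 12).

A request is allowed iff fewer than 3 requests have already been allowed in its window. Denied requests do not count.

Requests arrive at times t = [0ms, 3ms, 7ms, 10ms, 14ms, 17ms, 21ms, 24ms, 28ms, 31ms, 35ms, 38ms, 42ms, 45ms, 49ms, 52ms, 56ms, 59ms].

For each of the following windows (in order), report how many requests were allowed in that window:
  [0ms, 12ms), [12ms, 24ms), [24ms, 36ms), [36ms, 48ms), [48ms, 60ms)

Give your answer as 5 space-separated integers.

Processing requests:
  req#1 t=0ms (window 0): ALLOW
  req#2 t=3ms (window 0): ALLOW
  req#3 t=7ms (window 0): ALLOW
  req#4 t=10ms (window 0): DENY
  req#5 t=14ms (window 1): ALLOW
  req#6 t=17ms (window 1): ALLOW
  req#7 t=21ms (window 1): ALLOW
  req#8 t=24ms (window 2): ALLOW
  req#9 t=28ms (window 2): ALLOW
  req#10 t=31ms (window 2): ALLOW
  req#11 t=35ms (window 2): DENY
  req#12 t=38ms (window 3): ALLOW
  req#13 t=42ms (window 3): ALLOW
  req#14 t=45ms (window 3): ALLOW
  req#15 t=49ms (window 4): ALLOW
  req#16 t=52ms (window 4): ALLOW
  req#17 t=56ms (window 4): ALLOW
  req#18 t=59ms (window 4): DENY

Allowed counts by window: 3 3 3 3 3

Answer: 3 3 3 3 3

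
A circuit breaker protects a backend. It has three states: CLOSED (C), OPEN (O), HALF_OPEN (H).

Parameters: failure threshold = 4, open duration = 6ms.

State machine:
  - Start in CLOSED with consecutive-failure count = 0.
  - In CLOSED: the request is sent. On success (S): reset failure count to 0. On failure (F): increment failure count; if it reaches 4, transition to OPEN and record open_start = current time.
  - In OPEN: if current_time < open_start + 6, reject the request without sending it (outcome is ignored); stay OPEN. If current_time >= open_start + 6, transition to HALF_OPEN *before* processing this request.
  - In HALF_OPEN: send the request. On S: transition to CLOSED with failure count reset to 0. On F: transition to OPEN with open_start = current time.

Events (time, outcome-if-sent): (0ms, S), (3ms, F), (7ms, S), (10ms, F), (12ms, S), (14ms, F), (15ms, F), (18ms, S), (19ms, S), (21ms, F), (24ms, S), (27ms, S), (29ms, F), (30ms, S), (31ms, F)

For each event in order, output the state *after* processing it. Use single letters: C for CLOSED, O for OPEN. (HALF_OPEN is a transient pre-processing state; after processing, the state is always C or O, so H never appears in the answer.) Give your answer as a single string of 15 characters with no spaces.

Answer: CCCCCCCCCCCCCCC

Derivation:
State after each event:
  event#1 t=0ms outcome=S: state=CLOSED
  event#2 t=3ms outcome=F: state=CLOSED
  event#3 t=7ms outcome=S: state=CLOSED
  event#4 t=10ms outcome=F: state=CLOSED
  event#5 t=12ms outcome=S: state=CLOSED
  event#6 t=14ms outcome=F: state=CLOSED
  event#7 t=15ms outcome=F: state=CLOSED
  event#8 t=18ms outcome=S: state=CLOSED
  event#9 t=19ms outcome=S: state=CLOSED
  event#10 t=21ms outcome=F: state=CLOSED
  event#11 t=24ms outcome=S: state=CLOSED
  event#12 t=27ms outcome=S: state=CLOSED
  event#13 t=29ms outcome=F: state=CLOSED
  event#14 t=30ms outcome=S: state=CLOSED
  event#15 t=31ms outcome=F: state=CLOSED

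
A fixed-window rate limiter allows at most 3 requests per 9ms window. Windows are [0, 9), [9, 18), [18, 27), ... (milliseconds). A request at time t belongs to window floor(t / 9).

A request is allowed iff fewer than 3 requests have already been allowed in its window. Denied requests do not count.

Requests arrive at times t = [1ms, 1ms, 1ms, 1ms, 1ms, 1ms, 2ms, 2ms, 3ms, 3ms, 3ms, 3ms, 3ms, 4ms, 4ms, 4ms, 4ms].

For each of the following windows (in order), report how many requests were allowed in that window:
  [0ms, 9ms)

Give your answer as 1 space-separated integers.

Processing requests:
  req#1 t=1ms (window 0): ALLOW
  req#2 t=1ms (window 0): ALLOW
  req#3 t=1ms (window 0): ALLOW
  req#4 t=1ms (window 0): DENY
  req#5 t=1ms (window 0): DENY
  req#6 t=1ms (window 0): DENY
  req#7 t=2ms (window 0): DENY
  req#8 t=2ms (window 0): DENY
  req#9 t=3ms (window 0): DENY
  req#10 t=3ms (window 0): DENY
  req#11 t=3ms (window 0): DENY
  req#12 t=3ms (window 0): DENY
  req#13 t=3ms (window 0): DENY
  req#14 t=4ms (window 0): DENY
  req#15 t=4ms (window 0): DENY
  req#16 t=4ms (window 0): DENY
  req#17 t=4ms (window 0): DENY

Allowed counts by window: 3

Answer: 3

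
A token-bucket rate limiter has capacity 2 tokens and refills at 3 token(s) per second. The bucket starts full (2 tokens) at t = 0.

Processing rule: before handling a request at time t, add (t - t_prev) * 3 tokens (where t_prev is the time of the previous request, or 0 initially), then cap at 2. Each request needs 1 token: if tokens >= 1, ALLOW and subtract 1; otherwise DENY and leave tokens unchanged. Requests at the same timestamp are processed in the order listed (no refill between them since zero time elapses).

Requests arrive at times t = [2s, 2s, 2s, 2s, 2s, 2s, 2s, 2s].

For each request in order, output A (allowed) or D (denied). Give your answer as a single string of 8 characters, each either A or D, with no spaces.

Simulating step by step:
  req#1 t=2s: ALLOW
  req#2 t=2s: ALLOW
  req#3 t=2s: DENY
  req#4 t=2s: DENY
  req#5 t=2s: DENY
  req#6 t=2s: DENY
  req#7 t=2s: DENY
  req#8 t=2s: DENY

Answer: AADDDDDD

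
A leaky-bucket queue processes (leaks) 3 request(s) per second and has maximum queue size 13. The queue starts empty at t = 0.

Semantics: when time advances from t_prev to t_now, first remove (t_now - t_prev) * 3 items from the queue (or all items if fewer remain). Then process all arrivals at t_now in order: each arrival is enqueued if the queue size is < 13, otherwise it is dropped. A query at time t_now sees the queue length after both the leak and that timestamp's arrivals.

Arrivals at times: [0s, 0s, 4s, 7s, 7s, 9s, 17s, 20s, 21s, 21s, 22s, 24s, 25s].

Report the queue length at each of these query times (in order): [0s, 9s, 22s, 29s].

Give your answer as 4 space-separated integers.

Queue lengths at query times:
  query t=0s: backlog = 2
  query t=9s: backlog = 1
  query t=22s: backlog = 1
  query t=29s: backlog = 0

Answer: 2 1 1 0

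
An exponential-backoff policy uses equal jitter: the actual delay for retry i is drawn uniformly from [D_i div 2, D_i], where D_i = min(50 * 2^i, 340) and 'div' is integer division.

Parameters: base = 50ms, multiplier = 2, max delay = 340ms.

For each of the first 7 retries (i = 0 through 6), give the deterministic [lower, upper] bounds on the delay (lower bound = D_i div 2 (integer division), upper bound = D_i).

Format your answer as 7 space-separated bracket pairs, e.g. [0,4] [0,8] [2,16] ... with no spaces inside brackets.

Computing bounds per retry:
  i=0: D_i=min(50*2^0,340)=50, bounds=[25,50]
  i=1: D_i=min(50*2^1,340)=100, bounds=[50,100]
  i=2: D_i=min(50*2^2,340)=200, bounds=[100,200]
  i=3: D_i=min(50*2^3,340)=340, bounds=[170,340]
  i=4: D_i=min(50*2^4,340)=340, bounds=[170,340]
  i=5: D_i=min(50*2^5,340)=340, bounds=[170,340]
  i=6: D_i=min(50*2^6,340)=340, bounds=[170,340]

Answer: [25,50] [50,100] [100,200] [170,340] [170,340] [170,340] [170,340]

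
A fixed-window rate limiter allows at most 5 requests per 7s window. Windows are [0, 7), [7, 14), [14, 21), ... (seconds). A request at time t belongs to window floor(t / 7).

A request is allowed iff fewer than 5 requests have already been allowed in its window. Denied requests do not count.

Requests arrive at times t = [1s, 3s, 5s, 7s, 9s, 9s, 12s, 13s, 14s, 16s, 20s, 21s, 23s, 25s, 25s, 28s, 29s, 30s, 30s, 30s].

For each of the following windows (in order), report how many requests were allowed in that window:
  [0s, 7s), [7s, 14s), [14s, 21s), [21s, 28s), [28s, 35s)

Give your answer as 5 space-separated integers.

Processing requests:
  req#1 t=1s (window 0): ALLOW
  req#2 t=3s (window 0): ALLOW
  req#3 t=5s (window 0): ALLOW
  req#4 t=7s (window 1): ALLOW
  req#5 t=9s (window 1): ALLOW
  req#6 t=9s (window 1): ALLOW
  req#7 t=12s (window 1): ALLOW
  req#8 t=13s (window 1): ALLOW
  req#9 t=14s (window 2): ALLOW
  req#10 t=16s (window 2): ALLOW
  req#11 t=20s (window 2): ALLOW
  req#12 t=21s (window 3): ALLOW
  req#13 t=23s (window 3): ALLOW
  req#14 t=25s (window 3): ALLOW
  req#15 t=25s (window 3): ALLOW
  req#16 t=28s (window 4): ALLOW
  req#17 t=29s (window 4): ALLOW
  req#18 t=30s (window 4): ALLOW
  req#19 t=30s (window 4): ALLOW
  req#20 t=30s (window 4): ALLOW

Allowed counts by window: 3 5 3 4 5

Answer: 3 5 3 4 5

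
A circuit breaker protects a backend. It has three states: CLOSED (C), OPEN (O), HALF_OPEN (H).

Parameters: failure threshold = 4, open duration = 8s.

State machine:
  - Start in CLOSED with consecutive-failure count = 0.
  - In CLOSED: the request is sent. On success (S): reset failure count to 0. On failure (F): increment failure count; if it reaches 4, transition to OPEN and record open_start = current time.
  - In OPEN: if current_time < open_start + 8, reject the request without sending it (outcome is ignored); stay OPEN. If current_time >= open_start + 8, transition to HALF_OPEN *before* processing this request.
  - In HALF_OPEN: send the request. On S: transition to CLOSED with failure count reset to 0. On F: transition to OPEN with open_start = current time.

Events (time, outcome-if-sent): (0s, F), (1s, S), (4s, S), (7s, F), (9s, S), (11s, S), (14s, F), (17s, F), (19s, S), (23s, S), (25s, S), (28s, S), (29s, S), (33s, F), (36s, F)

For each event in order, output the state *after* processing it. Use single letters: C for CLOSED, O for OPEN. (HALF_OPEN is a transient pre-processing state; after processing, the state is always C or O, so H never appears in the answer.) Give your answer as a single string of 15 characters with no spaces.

State after each event:
  event#1 t=0s outcome=F: state=CLOSED
  event#2 t=1s outcome=S: state=CLOSED
  event#3 t=4s outcome=S: state=CLOSED
  event#4 t=7s outcome=F: state=CLOSED
  event#5 t=9s outcome=S: state=CLOSED
  event#6 t=11s outcome=S: state=CLOSED
  event#7 t=14s outcome=F: state=CLOSED
  event#8 t=17s outcome=F: state=CLOSED
  event#9 t=19s outcome=S: state=CLOSED
  event#10 t=23s outcome=S: state=CLOSED
  event#11 t=25s outcome=S: state=CLOSED
  event#12 t=28s outcome=S: state=CLOSED
  event#13 t=29s outcome=S: state=CLOSED
  event#14 t=33s outcome=F: state=CLOSED
  event#15 t=36s outcome=F: state=CLOSED

Answer: CCCCCCCCCCCCCCC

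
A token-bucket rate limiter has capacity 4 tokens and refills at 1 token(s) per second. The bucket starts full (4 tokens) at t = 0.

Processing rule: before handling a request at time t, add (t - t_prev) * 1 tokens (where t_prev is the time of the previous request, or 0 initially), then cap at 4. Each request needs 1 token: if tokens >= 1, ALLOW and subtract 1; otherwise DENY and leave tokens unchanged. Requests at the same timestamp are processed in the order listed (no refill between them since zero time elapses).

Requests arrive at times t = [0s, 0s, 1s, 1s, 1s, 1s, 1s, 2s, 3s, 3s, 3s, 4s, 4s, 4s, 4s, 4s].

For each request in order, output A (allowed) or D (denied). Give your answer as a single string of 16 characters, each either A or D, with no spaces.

Simulating step by step:
  req#1 t=0s: ALLOW
  req#2 t=0s: ALLOW
  req#3 t=1s: ALLOW
  req#4 t=1s: ALLOW
  req#5 t=1s: ALLOW
  req#6 t=1s: DENY
  req#7 t=1s: DENY
  req#8 t=2s: ALLOW
  req#9 t=3s: ALLOW
  req#10 t=3s: DENY
  req#11 t=3s: DENY
  req#12 t=4s: ALLOW
  req#13 t=4s: DENY
  req#14 t=4s: DENY
  req#15 t=4s: DENY
  req#16 t=4s: DENY

Answer: AAAAADDAADDADDDD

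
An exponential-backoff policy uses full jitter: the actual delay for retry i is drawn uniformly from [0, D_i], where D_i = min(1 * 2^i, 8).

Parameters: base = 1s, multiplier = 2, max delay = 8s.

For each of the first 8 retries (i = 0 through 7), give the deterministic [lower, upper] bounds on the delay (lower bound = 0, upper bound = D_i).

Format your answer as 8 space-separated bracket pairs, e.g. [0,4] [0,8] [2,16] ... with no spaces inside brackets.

Computing bounds per retry:
  i=0: D_i=min(1*2^0,8)=1, bounds=[0,1]
  i=1: D_i=min(1*2^1,8)=2, bounds=[0,2]
  i=2: D_i=min(1*2^2,8)=4, bounds=[0,4]
  i=3: D_i=min(1*2^3,8)=8, bounds=[0,8]
  i=4: D_i=min(1*2^4,8)=8, bounds=[0,8]
  i=5: D_i=min(1*2^5,8)=8, bounds=[0,8]
  i=6: D_i=min(1*2^6,8)=8, bounds=[0,8]
  i=7: D_i=min(1*2^7,8)=8, bounds=[0,8]

Answer: [0,1] [0,2] [0,4] [0,8] [0,8] [0,8] [0,8] [0,8]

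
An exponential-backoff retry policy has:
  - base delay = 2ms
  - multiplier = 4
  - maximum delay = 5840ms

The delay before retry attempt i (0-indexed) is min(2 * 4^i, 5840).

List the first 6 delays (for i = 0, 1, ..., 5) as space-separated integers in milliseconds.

Computing each delay:
  i=0: min(2*4^0, 5840) = 2
  i=1: min(2*4^1, 5840) = 8
  i=2: min(2*4^2, 5840) = 32
  i=3: min(2*4^3, 5840) = 128
  i=4: min(2*4^4, 5840) = 512
  i=5: min(2*4^5, 5840) = 2048

Answer: 2 8 32 128 512 2048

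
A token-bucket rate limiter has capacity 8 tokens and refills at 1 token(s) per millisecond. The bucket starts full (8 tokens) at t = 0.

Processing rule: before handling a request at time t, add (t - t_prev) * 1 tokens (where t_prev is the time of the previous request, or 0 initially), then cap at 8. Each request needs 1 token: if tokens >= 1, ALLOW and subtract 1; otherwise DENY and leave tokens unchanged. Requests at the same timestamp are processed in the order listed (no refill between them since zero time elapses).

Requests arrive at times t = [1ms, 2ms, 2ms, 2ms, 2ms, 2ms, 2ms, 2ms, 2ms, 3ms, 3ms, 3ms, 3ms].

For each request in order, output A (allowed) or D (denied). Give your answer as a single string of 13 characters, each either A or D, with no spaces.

Answer: AAAAAAAAAADDD

Derivation:
Simulating step by step:
  req#1 t=1ms: ALLOW
  req#2 t=2ms: ALLOW
  req#3 t=2ms: ALLOW
  req#4 t=2ms: ALLOW
  req#5 t=2ms: ALLOW
  req#6 t=2ms: ALLOW
  req#7 t=2ms: ALLOW
  req#8 t=2ms: ALLOW
  req#9 t=2ms: ALLOW
  req#10 t=3ms: ALLOW
  req#11 t=3ms: DENY
  req#12 t=3ms: DENY
  req#13 t=3ms: DENY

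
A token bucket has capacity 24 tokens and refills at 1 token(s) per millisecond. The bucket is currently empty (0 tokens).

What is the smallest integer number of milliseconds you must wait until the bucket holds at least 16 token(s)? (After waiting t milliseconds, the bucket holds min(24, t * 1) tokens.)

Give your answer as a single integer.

Answer: 16

Derivation:
Need t * 1 >= 16, so t >= 16/1.
Smallest integer t = ceil(16/1) = 16.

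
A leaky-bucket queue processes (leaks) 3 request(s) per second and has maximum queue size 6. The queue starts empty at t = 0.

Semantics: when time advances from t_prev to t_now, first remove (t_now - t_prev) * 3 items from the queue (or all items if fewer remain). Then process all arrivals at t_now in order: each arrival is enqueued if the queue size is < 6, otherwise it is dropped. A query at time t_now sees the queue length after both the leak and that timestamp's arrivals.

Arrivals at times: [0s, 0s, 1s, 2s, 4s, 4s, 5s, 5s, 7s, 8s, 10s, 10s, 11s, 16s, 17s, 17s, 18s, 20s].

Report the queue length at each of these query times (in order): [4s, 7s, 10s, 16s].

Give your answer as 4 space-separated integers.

Answer: 2 1 2 1

Derivation:
Queue lengths at query times:
  query t=4s: backlog = 2
  query t=7s: backlog = 1
  query t=10s: backlog = 2
  query t=16s: backlog = 1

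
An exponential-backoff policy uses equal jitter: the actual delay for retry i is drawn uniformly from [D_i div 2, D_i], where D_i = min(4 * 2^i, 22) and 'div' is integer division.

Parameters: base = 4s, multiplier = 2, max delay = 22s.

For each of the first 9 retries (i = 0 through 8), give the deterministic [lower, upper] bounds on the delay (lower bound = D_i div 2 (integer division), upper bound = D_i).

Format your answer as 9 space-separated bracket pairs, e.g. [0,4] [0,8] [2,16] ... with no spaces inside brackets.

Answer: [2,4] [4,8] [8,16] [11,22] [11,22] [11,22] [11,22] [11,22] [11,22]

Derivation:
Computing bounds per retry:
  i=0: D_i=min(4*2^0,22)=4, bounds=[2,4]
  i=1: D_i=min(4*2^1,22)=8, bounds=[4,8]
  i=2: D_i=min(4*2^2,22)=16, bounds=[8,16]
  i=3: D_i=min(4*2^3,22)=22, bounds=[11,22]
  i=4: D_i=min(4*2^4,22)=22, bounds=[11,22]
  i=5: D_i=min(4*2^5,22)=22, bounds=[11,22]
  i=6: D_i=min(4*2^6,22)=22, bounds=[11,22]
  i=7: D_i=min(4*2^7,22)=22, bounds=[11,22]
  i=8: D_i=min(4*2^8,22)=22, bounds=[11,22]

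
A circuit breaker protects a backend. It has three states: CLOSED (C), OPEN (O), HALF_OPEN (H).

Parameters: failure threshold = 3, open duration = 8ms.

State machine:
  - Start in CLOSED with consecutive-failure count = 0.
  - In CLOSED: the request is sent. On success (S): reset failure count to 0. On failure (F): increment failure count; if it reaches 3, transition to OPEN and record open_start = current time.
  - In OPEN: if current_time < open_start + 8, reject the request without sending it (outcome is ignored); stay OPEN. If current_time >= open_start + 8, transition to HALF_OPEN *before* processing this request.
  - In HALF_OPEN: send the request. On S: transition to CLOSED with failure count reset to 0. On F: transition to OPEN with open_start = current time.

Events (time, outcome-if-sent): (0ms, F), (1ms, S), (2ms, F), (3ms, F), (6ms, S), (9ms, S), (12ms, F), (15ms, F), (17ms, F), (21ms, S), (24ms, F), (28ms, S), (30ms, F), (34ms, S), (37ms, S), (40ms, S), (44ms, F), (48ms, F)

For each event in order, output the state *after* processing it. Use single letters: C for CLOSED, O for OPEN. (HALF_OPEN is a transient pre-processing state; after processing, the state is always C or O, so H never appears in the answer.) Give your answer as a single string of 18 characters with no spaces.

State after each event:
  event#1 t=0ms outcome=F: state=CLOSED
  event#2 t=1ms outcome=S: state=CLOSED
  event#3 t=2ms outcome=F: state=CLOSED
  event#4 t=3ms outcome=F: state=CLOSED
  event#5 t=6ms outcome=S: state=CLOSED
  event#6 t=9ms outcome=S: state=CLOSED
  event#7 t=12ms outcome=F: state=CLOSED
  event#8 t=15ms outcome=F: state=CLOSED
  event#9 t=17ms outcome=F: state=OPEN
  event#10 t=21ms outcome=S: state=OPEN
  event#11 t=24ms outcome=F: state=OPEN
  event#12 t=28ms outcome=S: state=CLOSED
  event#13 t=30ms outcome=F: state=CLOSED
  event#14 t=34ms outcome=S: state=CLOSED
  event#15 t=37ms outcome=S: state=CLOSED
  event#16 t=40ms outcome=S: state=CLOSED
  event#17 t=44ms outcome=F: state=CLOSED
  event#18 t=48ms outcome=F: state=CLOSED

Answer: CCCCCCCCOOOCCCCCCC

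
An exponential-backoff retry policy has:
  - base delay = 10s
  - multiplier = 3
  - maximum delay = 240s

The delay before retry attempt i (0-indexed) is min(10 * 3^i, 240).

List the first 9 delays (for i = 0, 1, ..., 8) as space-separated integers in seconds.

Computing each delay:
  i=0: min(10*3^0, 240) = 10
  i=1: min(10*3^1, 240) = 30
  i=2: min(10*3^2, 240) = 90
  i=3: min(10*3^3, 240) = 240
  i=4: min(10*3^4, 240) = 240
  i=5: min(10*3^5, 240) = 240
  i=6: min(10*3^6, 240) = 240
  i=7: min(10*3^7, 240) = 240
  i=8: min(10*3^8, 240) = 240

Answer: 10 30 90 240 240 240 240 240 240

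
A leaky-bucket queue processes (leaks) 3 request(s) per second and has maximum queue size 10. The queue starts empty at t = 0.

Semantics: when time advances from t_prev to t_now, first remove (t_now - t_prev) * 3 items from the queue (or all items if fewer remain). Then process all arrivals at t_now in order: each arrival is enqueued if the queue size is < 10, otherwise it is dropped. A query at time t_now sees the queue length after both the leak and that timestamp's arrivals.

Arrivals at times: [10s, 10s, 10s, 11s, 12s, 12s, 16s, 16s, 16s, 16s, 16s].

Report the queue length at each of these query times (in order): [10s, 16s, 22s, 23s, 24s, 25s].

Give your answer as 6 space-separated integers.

Queue lengths at query times:
  query t=10s: backlog = 3
  query t=16s: backlog = 5
  query t=22s: backlog = 0
  query t=23s: backlog = 0
  query t=24s: backlog = 0
  query t=25s: backlog = 0

Answer: 3 5 0 0 0 0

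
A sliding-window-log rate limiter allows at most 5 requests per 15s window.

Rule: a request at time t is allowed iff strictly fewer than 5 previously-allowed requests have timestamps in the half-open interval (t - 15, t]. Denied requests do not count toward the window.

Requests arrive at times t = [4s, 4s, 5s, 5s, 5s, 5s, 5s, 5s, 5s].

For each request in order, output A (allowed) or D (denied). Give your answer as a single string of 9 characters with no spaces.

Answer: AAAAADDDD

Derivation:
Tracking allowed requests in the window:
  req#1 t=4s: ALLOW
  req#2 t=4s: ALLOW
  req#3 t=5s: ALLOW
  req#4 t=5s: ALLOW
  req#5 t=5s: ALLOW
  req#6 t=5s: DENY
  req#7 t=5s: DENY
  req#8 t=5s: DENY
  req#9 t=5s: DENY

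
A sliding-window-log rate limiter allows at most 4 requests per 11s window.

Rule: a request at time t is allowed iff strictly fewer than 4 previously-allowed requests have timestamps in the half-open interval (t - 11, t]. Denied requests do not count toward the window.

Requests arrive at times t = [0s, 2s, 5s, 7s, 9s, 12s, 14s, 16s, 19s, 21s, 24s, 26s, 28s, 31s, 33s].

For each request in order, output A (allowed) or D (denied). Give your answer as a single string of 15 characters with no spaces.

Tracking allowed requests in the window:
  req#1 t=0s: ALLOW
  req#2 t=2s: ALLOW
  req#3 t=5s: ALLOW
  req#4 t=7s: ALLOW
  req#5 t=9s: DENY
  req#6 t=12s: ALLOW
  req#7 t=14s: ALLOW
  req#8 t=16s: ALLOW
  req#9 t=19s: ALLOW
  req#10 t=21s: DENY
  req#11 t=24s: ALLOW
  req#12 t=26s: ALLOW
  req#13 t=28s: ALLOW
  req#14 t=31s: ALLOW
  req#15 t=33s: DENY

Answer: AAAADAAAADAAAAD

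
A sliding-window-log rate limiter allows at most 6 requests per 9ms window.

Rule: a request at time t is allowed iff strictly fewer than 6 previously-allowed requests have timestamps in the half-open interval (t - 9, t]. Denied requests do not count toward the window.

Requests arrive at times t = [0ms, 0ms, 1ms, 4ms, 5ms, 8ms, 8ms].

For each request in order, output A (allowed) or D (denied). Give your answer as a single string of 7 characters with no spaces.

Tracking allowed requests in the window:
  req#1 t=0ms: ALLOW
  req#2 t=0ms: ALLOW
  req#3 t=1ms: ALLOW
  req#4 t=4ms: ALLOW
  req#5 t=5ms: ALLOW
  req#6 t=8ms: ALLOW
  req#7 t=8ms: DENY

Answer: AAAAAAD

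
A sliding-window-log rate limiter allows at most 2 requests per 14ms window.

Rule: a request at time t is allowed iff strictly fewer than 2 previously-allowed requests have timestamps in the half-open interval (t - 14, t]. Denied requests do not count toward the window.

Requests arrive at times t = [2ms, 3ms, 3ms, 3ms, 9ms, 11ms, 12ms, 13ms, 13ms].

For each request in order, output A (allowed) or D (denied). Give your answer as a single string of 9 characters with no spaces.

Answer: AADDDDDDD

Derivation:
Tracking allowed requests in the window:
  req#1 t=2ms: ALLOW
  req#2 t=3ms: ALLOW
  req#3 t=3ms: DENY
  req#4 t=3ms: DENY
  req#5 t=9ms: DENY
  req#6 t=11ms: DENY
  req#7 t=12ms: DENY
  req#8 t=13ms: DENY
  req#9 t=13ms: DENY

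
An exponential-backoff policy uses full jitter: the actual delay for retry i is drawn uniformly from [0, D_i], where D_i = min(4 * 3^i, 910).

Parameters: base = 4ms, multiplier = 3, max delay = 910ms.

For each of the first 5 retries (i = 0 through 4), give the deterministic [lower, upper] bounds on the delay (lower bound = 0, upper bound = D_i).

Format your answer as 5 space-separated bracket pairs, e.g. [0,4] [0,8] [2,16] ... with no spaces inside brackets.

Answer: [0,4] [0,12] [0,36] [0,108] [0,324]

Derivation:
Computing bounds per retry:
  i=0: D_i=min(4*3^0,910)=4, bounds=[0,4]
  i=1: D_i=min(4*3^1,910)=12, bounds=[0,12]
  i=2: D_i=min(4*3^2,910)=36, bounds=[0,36]
  i=3: D_i=min(4*3^3,910)=108, bounds=[0,108]
  i=4: D_i=min(4*3^4,910)=324, bounds=[0,324]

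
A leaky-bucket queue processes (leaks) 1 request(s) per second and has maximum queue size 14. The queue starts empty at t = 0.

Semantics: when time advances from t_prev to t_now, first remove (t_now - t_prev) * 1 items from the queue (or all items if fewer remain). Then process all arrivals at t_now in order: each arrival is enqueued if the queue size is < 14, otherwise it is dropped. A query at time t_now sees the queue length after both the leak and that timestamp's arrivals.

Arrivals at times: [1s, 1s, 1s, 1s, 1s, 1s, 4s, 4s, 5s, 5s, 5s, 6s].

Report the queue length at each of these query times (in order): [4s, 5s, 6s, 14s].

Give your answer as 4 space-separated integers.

Queue lengths at query times:
  query t=4s: backlog = 5
  query t=5s: backlog = 7
  query t=6s: backlog = 7
  query t=14s: backlog = 0

Answer: 5 7 7 0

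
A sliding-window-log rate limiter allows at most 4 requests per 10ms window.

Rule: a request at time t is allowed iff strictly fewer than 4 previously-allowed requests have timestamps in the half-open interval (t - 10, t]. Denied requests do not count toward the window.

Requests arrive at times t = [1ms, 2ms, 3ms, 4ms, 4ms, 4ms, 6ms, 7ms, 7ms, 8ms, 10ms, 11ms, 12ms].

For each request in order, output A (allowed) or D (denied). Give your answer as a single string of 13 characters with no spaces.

Answer: AAAADDDDDDDAA

Derivation:
Tracking allowed requests in the window:
  req#1 t=1ms: ALLOW
  req#2 t=2ms: ALLOW
  req#3 t=3ms: ALLOW
  req#4 t=4ms: ALLOW
  req#5 t=4ms: DENY
  req#6 t=4ms: DENY
  req#7 t=6ms: DENY
  req#8 t=7ms: DENY
  req#9 t=7ms: DENY
  req#10 t=8ms: DENY
  req#11 t=10ms: DENY
  req#12 t=11ms: ALLOW
  req#13 t=12ms: ALLOW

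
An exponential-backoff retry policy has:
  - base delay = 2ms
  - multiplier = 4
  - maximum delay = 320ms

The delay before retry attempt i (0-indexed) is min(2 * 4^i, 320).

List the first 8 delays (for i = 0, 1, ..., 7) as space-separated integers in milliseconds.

Computing each delay:
  i=0: min(2*4^0, 320) = 2
  i=1: min(2*4^1, 320) = 8
  i=2: min(2*4^2, 320) = 32
  i=3: min(2*4^3, 320) = 128
  i=4: min(2*4^4, 320) = 320
  i=5: min(2*4^5, 320) = 320
  i=6: min(2*4^6, 320) = 320
  i=7: min(2*4^7, 320) = 320

Answer: 2 8 32 128 320 320 320 320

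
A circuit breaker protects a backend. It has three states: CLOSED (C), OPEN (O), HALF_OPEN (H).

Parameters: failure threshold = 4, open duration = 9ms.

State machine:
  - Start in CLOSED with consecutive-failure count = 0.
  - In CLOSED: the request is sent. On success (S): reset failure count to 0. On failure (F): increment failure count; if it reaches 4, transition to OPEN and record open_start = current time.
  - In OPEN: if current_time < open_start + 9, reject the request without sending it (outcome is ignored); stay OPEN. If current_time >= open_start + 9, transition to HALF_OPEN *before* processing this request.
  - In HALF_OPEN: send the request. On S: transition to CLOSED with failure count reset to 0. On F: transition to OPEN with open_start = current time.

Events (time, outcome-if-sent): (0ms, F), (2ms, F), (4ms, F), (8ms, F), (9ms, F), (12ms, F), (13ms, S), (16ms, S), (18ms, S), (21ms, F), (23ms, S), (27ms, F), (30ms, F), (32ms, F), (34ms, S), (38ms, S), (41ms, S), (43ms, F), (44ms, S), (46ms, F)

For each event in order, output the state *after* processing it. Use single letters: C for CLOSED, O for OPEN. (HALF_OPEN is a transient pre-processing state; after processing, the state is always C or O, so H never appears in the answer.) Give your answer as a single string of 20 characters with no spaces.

Answer: CCCOOOOOCCCCCCCCCCCC

Derivation:
State after each event:
  event#1 t=0ms outcome=F: state=CLOSED
  event#2 t=2ms outcome=F: state=CLOSED
  event#3 t=4ms outcome=F: state=CLOSED
  event#4 t=8ms outcome=F: state=OPEN
  event#5 t=9ms outcome=F: state=OPEN
  event#6 t=12ms outcome=F: state=OPEN
  event#7 t=13ms outcome=S: state=OPEN
  event#8 t=16ms outcome=S: state=OPEN
  event#9 t=18ms outcome=S: state=CLOSED
  event#10 t=21ms outcome=F: state=CLOSED
  event#11 t=23ms outcome=S: state=CLOSED
  event#12 t=27ms outcome=F: state=CLOSED
  event#13 t=30ms outcome=F: state=CLOSED
  event#14 t=32ms outcome=F: state=CLOSED
  event#15 t=34ms outcome=S: state=CLOSED
  event#16 t=38ms outcome=S: state=CLOSED
  event#17 t=41ms outcome=S: state=CLOSED
  event#18 t=43ms outcome=F: state=CLOSED
  event#19 t=44ms outcome=S: state=CLOSED
  event#20 t=46ms outcome=F: state=CLOSED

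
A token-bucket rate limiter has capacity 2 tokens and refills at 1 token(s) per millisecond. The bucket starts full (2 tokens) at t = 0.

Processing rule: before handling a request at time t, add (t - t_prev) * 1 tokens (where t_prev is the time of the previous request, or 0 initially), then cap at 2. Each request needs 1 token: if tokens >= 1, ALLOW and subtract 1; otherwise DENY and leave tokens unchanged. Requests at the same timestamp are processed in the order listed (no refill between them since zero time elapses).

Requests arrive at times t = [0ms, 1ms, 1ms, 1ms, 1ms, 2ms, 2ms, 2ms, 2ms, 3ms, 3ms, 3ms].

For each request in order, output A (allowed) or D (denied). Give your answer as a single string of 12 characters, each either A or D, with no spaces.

Answer: AAADDADDDADD

Derivation:
Simulating step by step:
  req#1 t=0ms: ALLOW
  req#2 t=1ms: ALLOW
  req#3 t=1ms: ALLOW
  req#4 t=1ms: DENY
  req#5 t=1ms: DENY
  req#6 t=2ms: ALLOW
  req#7 t=2ms: DENY
  req#8 t=2ms: DENY
  req#9 t=2ms: DENY
  req#10 t=3ms: ALLOW
  req#11 t=3ms: DENY
  req#12 t=3ms: DENY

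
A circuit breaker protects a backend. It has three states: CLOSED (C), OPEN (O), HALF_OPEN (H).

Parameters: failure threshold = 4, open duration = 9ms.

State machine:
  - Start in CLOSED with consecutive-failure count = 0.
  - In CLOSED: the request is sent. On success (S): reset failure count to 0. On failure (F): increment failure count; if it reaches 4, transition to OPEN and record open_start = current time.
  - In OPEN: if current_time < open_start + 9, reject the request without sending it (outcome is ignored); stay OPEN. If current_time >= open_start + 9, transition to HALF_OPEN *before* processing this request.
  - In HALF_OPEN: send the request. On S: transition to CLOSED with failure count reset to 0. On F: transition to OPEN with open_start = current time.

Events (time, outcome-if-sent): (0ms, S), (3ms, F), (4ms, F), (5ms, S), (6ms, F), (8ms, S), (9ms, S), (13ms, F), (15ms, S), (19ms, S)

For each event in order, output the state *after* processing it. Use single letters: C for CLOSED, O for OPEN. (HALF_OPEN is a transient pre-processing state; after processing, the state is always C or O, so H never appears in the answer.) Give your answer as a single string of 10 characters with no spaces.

State after each event:
  event#1 t=0ms outcome=S: state=CLOSED
  event#2 t=3ms outcome=F: state=CLOSED
  event#3 t=4ms outcome=F: state=CLOSED
  event#4 t=5ms outcome=S: state=CLOSED
  event#5 t=6ms outcome=F: state=CLOSED
  event#6 t=8ms outcome=S: state=CLOSED
  event#7 t=9ms outcome=S: state=CLOSED
  event#8 t=13ms outcome=F: state=CLOSED
  event#9 t=15ms outcome=S: state=CLOSED
  event#10 t=19ms outcome=S: state=CLOSED

Answer: CCCCCCCCCC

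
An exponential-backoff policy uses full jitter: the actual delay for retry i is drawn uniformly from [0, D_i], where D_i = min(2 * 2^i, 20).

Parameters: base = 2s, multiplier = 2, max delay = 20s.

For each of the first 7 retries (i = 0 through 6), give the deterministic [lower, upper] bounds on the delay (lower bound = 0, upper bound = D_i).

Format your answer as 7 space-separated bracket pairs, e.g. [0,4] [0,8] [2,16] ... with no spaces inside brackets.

Computing bounds per retry:
  i=0: D_i=min(2*2^0,20)=2, bounds=[0,2]
  i=1: D_i=min(2*2^1,20)=4, bounds=[0,4]
  i=2: D_i=min(2*2^2,20)=8, bounds=[0,8]
  i=3: D_i=min(2*2^3,20)=16, bounds=[0,16]
  i=4: D_i=min(2*2^4,20)=20, bounds=[0,20]
  i=5: D_i=min(2*2^5,20)=20, bounds=[0,20]
  i=6: D_i=min(2*2^6,20)=20, bounds=[0,20]

Answer: [0,2] [0,4] [0,8] [0,16] [0,20] [0,20] [0,20]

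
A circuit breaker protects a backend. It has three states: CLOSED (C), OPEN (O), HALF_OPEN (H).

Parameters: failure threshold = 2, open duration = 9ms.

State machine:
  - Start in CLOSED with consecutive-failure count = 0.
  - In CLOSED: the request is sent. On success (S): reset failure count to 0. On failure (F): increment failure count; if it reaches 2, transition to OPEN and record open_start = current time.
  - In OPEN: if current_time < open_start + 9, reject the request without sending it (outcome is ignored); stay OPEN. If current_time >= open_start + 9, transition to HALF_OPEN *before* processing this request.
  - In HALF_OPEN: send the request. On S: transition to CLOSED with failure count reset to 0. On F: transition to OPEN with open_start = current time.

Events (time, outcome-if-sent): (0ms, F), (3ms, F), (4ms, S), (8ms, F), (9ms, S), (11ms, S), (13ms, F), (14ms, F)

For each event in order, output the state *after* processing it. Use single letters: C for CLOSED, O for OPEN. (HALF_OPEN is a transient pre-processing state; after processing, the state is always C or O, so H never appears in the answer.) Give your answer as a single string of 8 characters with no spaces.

State after each event:
  event#1 t=0ms outcome=F: state=CLOSED
  event#2 t=3ms outcome=F: state=OPEN
  event#3 t=4ms outcome=S: state=OPEN
  event#4 t=8ms outcome=F: state=OPEN
  event#5 t=9ms outcome=S: state=OPEN
  event#6 t=11ms outcome=S: state=OPEN
  event#7 t=13ms outcome=F: state=OPEN
  event#8 t=14ms outcome=F: state=OPEN

Answer: COOOOOOO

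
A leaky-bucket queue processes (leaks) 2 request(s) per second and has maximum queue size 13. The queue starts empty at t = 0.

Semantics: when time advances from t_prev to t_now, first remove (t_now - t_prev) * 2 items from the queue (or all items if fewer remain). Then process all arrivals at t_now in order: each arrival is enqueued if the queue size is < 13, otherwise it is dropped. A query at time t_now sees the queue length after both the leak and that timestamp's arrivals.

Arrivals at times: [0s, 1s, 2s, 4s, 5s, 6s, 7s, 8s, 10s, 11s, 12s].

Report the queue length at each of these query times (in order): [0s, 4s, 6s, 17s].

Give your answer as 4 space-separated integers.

Queue lengths at query times:
  query t=0s: backlog = 1
  query t=4s: backlog = 1
  query t=6s: backlog = 1
  query t=17s: backlog = 0

Answer: 1 1 1 0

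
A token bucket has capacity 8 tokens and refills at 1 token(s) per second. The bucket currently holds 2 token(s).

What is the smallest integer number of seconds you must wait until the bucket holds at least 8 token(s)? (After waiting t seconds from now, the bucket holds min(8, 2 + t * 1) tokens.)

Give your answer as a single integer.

Need 2 + t * 1 >= 8, so t >= 6/1.
Smallest integer t = ceil(6/1) = 6.

Answer: 6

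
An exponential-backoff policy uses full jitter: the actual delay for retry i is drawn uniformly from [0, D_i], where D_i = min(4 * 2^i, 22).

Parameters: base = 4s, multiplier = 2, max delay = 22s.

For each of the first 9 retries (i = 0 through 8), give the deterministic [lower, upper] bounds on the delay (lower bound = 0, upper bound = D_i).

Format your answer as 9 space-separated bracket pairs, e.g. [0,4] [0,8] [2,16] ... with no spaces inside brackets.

Answer: [0,4] [0,8] [0,16] [0,22] [0,22] [0,22] [0,22] [0,22] [0,22]

Derivation:
Computing bounds per retry:
  i=0: D_i=min(4*2^0,22)=4, bounds=[0,4]
  i=1: D_i=min(4*2^1,22)=8, bounds=[0,8]
  i=2: D_i=min(4*2^2,22)=16, bounds=[0,16]
  i=3: D_i=min(4*2^3,22)=22, bounds=[0,22]
  i=4: D_i=min(4*2^4,22)=22, bounds=[0,22]
  i=5: D_i=min(4*2^5,22)=22, bounds=[0,22]
  i=6: D_i=min(4*2^6,22)=22, bounds=[0,22]
  i=7: D_i=min(4*2^7,22)=22, bounds=[0,22]
  i=8: D_i=min(4*2^8,22)=22, bounds=[0,22]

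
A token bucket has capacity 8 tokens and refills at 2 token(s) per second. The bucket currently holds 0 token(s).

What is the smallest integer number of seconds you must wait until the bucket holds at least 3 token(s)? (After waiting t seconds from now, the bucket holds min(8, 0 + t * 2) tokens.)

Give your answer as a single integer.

Answer: 2

Derivation:
Need 0 + t * 2 >= 3, so t >= 3/2.
Smallest integer t = ceil(3/2) = 2.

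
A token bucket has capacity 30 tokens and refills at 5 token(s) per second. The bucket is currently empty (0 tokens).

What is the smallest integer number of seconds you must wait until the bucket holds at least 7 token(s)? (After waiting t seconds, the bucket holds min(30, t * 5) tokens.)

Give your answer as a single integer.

Answer: 2

Derivation:
Need t * 5 >= 7, so t >= 7/5.
Smallest integer t = ceil(7/5) = 2.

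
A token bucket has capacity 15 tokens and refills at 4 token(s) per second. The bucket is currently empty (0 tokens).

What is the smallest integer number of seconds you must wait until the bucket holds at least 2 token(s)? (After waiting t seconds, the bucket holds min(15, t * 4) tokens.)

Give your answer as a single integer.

Answer: 1

Derivation:
Need t * 4 >= 2, so t >= 2/4.
Smallest integer t = ceil(2/4) = 1.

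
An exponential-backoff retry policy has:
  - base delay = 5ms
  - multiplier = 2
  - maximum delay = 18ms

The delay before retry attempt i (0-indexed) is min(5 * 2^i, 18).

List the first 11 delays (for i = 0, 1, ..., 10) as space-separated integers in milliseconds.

Answer: 5 10 18 18 18 18 18 18 18 18 18

Derivation:
Computing each delay:
  i=0: min(5*2^0, 18) = 5
  i=1: min(5*2^1, 18) = 10
  i=2: min(5*2^2, 18) = 18
  i=3: min(5*2^3, 18) = 18
  i=4: min(5*2^4, 18) = 18
  i=5: min(5*2^5, 18) = 18
  i=6: min(5*2^6, 18) = 18
  i=7: min(5*2^7, 18) = 18
  i=8: min(5*2^8, 18) = 18
  i=9: min(5*2^9, 18) = 18
  i=10: min(5*2^10, 18) = 18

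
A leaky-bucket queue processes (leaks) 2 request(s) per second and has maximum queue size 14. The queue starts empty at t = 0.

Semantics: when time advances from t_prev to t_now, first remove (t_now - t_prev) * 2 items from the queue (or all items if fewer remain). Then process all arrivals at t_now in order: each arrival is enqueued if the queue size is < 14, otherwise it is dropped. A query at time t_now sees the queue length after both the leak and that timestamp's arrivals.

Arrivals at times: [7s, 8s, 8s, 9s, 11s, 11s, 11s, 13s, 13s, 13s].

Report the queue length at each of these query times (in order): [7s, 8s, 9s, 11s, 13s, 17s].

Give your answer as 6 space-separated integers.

Queue lengths at query times:
  query t=7s: backlog = 1
  query t=8s: backlog = 2
  query t=9s: backlog = 1
  query t=11s: backlog = 3
  query t=13s: backlog = 3
  query t=17s: backlog = 0

Answer: 1 2 1 3 3 0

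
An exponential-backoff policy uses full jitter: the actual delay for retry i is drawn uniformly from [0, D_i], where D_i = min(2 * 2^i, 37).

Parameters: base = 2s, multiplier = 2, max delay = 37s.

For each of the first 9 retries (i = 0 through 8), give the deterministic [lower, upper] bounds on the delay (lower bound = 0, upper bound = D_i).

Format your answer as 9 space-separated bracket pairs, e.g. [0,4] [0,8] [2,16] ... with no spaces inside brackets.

Computing bounds per retry:
  i=0: D_i=min(2*2^0,37)=2, bounds=[0,2]
  i=1: D_i=min(2*2^1,37)=4, bounds=[0,4]
  i=2: D_i=min(2*2^2,37)=8, bounds=[0,8]
  i=3: D_i=min(2*2^3,37)=16, bounds=[0,16]
  i=4: D_i=min(2*2^4,37)=32, bounds=[0,32]
  i=5: D_i=min(2*2^5,37)=37, bounds=[0,37]
  i=6: D_i=min(2*2^6,37)=37, bounds=[0,37]
  i=7: D_i=min(2*2^7,37)=37, bounds=[0,37]
  i=8: D_i=min(2*2^8,37)=37, bounds=[0,37]

Answer: [0,2] [0,4] [0,8] [0,16] [0,32] [0,37] [0,37] [0,37] [0,37]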